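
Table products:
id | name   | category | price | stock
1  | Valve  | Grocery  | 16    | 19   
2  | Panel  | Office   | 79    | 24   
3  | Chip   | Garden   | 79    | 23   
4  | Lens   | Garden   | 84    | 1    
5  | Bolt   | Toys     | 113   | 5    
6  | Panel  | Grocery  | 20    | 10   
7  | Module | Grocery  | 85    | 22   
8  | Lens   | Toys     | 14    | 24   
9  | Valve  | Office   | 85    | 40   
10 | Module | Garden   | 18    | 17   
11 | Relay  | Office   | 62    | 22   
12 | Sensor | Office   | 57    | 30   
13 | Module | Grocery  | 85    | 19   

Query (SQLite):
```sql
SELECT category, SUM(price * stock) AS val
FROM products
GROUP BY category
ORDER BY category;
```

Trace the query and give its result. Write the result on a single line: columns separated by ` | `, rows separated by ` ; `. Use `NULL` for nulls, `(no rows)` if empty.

Garden | 2207 ; Grocery | 3989 ; Office | 8370 ; Toys | 901

For each row compute price * stock.
Group by category; take SUM of the expression per group.
  Garden: ids {3, 4, 10} → SUM(price * stock)=2207
  Grocery: ids {1, 6, 7, 13} → SUM(price * stock)=3989
  Office: ids {2, 9, 11, 12} → SUM(price * stock)=8370
  Toys: ids {5, 8} → SUM(price * stock)=901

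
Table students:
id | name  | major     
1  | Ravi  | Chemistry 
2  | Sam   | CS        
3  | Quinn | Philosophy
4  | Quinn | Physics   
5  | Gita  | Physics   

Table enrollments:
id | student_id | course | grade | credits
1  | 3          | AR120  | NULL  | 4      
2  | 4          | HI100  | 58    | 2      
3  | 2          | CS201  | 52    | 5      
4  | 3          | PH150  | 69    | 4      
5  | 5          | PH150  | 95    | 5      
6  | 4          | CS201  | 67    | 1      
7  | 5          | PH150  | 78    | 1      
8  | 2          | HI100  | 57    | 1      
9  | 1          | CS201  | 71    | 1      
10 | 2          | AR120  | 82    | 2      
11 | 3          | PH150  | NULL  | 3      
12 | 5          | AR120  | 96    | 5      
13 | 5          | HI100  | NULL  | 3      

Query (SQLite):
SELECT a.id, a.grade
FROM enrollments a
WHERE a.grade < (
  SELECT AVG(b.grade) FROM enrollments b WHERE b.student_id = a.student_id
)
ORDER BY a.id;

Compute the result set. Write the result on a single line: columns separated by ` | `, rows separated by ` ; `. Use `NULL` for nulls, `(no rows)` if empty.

For each enrollments row a, compute AVG(grade) over rows sharing a.student_id.
Keep row a if a.grade < that per-group AVG.
  student_id=1: AVG(grade) = 71.0
  student_id=2: AVG(grade) = 63.666667
  student_id=3: AVG(grade) = 69.0
  student_id=4: AVG(grade) = 62.5
  student_id=5: AVG(grade) = 89.666667

2 | 58 ; 3 | 52 ; 7 | 78 ; 8 | 57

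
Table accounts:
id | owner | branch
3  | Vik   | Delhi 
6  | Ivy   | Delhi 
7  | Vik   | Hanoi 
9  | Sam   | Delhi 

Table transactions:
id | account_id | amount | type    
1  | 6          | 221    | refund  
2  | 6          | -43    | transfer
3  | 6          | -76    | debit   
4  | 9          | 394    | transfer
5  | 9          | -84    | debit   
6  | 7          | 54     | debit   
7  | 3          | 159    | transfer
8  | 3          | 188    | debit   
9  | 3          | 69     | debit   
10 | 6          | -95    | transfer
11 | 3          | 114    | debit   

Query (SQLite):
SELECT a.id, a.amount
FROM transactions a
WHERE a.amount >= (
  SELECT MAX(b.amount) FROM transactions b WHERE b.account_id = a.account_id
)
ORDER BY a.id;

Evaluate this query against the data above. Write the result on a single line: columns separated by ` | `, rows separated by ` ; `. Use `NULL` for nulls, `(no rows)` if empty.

1 | 221 ; 4 | 394 ; 6 | 54 ; 8 | 188

For each transactions row a, compute MAX(amount) over rows sharing a.account_id.
Keep row a if a.amount >= that per-group MAX.
  account_id=3: MAX(amount) = 188
  account_id=6: MAX(amount) = 221
  account_id=7: MAX(amount) = 54
  account_id=9: MAX(amount) = 394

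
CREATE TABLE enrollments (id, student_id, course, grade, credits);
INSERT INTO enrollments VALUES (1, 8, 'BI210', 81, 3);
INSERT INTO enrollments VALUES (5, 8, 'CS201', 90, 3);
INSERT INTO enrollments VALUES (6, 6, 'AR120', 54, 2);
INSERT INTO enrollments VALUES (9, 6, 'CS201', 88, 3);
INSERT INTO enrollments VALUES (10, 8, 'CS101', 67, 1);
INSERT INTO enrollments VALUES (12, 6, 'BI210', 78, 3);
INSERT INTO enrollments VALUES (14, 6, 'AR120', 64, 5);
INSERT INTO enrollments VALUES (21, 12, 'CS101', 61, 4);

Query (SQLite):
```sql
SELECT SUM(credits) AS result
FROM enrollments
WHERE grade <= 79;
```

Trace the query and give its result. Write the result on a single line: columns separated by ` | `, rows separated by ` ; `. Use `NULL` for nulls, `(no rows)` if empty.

15

Rows where grade <= 79 → credits values: [2, 1, 3, 5, 4].
SUM of non-NULL values = 15.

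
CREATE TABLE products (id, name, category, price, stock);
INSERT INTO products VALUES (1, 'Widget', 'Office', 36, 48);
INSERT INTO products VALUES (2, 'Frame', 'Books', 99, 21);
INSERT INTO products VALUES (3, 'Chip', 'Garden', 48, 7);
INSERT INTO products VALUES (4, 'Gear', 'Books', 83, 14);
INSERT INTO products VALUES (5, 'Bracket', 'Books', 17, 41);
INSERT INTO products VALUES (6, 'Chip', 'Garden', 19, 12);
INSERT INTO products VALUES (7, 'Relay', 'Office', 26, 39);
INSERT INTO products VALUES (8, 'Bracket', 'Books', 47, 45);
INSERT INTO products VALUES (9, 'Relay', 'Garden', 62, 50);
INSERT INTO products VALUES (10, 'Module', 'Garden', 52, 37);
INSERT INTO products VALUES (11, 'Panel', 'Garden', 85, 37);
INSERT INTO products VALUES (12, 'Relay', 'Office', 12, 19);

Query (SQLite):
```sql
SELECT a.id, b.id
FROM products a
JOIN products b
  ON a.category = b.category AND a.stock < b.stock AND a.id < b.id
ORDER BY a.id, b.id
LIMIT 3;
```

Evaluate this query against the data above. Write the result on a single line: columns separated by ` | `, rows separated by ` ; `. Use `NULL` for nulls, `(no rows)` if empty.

Pairs (a,b) with same category, a.stock < b.stock, a.id < b.id.
category groups: Books:{2,4,5,8} Garden:{3,6,9,10,11} Office:{1,7,12}
Ordered by (a.id, b.id); first 3.

2 | 5 ; 2 | 8 ; 3 | 6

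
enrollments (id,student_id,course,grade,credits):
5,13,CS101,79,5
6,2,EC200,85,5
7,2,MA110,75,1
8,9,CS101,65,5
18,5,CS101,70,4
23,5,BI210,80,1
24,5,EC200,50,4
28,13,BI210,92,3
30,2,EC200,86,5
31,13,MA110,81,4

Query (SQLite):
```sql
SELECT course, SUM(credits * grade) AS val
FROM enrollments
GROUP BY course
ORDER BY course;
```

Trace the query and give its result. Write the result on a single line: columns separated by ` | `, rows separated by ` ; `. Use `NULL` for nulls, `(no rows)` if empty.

For each row compute credits * grade.
Group by course; take SUM of the expression per group.
  BI210: ids {23, 28} → SUM(credits * grade)=356
  CS101: ids {5, 8, 18} → SUM(credits * grade)=1000
  EC200: ids {6, 24, 30} → SUM(credits * grade)=1055
  MA110: ids {7, 31} → SUM(credits * grade)=399

BI210 | 356 ; CS101 | 1000 ; EC200 | 1055 ; MA110 | 399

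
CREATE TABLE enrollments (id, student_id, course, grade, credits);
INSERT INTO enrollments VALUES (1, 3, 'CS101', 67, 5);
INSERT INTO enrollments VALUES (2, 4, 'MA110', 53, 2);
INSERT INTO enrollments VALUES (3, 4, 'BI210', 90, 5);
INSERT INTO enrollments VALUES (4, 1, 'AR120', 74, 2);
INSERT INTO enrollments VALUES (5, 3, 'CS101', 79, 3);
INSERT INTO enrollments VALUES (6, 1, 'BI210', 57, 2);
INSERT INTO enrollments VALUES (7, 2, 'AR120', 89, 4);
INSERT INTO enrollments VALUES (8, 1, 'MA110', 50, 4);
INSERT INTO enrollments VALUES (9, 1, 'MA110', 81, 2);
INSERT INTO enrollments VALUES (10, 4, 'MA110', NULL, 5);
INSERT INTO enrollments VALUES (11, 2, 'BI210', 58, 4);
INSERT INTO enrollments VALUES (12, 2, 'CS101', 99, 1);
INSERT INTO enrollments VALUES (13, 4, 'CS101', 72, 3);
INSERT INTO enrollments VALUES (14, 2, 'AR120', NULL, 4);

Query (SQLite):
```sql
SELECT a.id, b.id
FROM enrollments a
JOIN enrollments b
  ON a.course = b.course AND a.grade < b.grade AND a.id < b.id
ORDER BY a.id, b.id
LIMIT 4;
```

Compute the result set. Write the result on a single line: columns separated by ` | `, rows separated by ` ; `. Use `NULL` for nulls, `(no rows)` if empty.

1 | 5 ; 1 | 12 ; 1 | 13 ; 2 | 9

Pairs (a,b) with same course, a.grade < b.grade, a.id < b.id.
course groups: AR120:{4,7,14} BI210:{3,6,11} CS101:{1,5,12,13} MA110:{2,8,9,10}
Ordered by (a.id, b.id); first 4.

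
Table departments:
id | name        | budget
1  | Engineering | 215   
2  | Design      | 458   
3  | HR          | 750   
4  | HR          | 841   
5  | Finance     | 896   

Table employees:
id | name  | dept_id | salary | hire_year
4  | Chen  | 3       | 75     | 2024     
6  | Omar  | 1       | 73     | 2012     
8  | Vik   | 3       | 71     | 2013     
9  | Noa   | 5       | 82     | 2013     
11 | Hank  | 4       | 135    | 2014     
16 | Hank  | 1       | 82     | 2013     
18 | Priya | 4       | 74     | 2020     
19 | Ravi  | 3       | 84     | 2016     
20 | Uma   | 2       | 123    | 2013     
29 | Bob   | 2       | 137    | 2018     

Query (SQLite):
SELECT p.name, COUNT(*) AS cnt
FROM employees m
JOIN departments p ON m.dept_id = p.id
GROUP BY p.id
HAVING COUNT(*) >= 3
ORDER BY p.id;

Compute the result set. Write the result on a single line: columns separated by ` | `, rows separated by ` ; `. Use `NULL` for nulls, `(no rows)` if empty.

Join each employees row to its departments via dept_id.
Group joined rows by departments.id; compute COUNT(*) per group.
HAVING: keep groups with count ≥ 3.
  1: ids {6, 16} → COUNT(*)=2
  2: ids {20, 29} → COUNT(*)=2
  3: ids {4, 8, 19} → COUNT(*)=3
  4: ids {11, 18} → COUNT(*)=2
  5: ids {9} → COUNT(*)=1

HR | 3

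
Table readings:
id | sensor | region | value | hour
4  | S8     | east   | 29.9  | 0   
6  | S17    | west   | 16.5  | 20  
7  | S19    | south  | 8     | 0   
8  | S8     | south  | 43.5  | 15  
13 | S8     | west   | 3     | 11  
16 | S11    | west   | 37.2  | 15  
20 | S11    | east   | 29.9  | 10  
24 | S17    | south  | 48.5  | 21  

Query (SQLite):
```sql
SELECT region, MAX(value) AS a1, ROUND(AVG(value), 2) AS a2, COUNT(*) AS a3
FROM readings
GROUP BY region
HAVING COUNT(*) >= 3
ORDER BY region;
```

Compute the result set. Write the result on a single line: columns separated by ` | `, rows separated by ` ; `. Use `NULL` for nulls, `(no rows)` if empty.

south | 48.5 | 33.33 | 3 ; west | 37.2 | 18.9 | 3

Group readings by region.
Per group compute: MAX(value), ROUND(AVG(value), 2), COUNT(*).
HAVING: drop groups with fewer than 3 rows.
  east: ids {4, 20} → MAX(value)=29.9, ROUND(AVG(value), 2)=29.9, COUNT(*)=2
  south: ids {7, 8, 24} → MAX(value)=48.5, ROUND(AVG(value), 2)=33.33, COUNT(*)=3
  west: ids {6, 13, 16} → MAX(value)=37.2, ROUND(AVG(value), 2)=18.9, COUNT(*)=3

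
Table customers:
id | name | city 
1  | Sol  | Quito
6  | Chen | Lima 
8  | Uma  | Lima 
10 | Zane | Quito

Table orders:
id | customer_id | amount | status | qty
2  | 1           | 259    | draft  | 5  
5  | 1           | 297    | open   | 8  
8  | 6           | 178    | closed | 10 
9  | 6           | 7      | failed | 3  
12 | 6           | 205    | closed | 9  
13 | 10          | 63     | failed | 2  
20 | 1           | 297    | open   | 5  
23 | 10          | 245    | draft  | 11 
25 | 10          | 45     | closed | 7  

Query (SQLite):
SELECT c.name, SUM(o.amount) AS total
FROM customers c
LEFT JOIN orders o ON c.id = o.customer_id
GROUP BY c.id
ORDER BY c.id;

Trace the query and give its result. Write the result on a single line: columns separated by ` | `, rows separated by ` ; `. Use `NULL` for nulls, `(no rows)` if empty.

Sol | 853 ; Chen | 390 ; Uma | NULL ; Zane | 353

LEFT JOIN keeps every customers row; unmatched ones get NULL for orders columns.
Group by customers.id and compute SUM(o.amount). SUM over an all-NULL group is NULL.
  1: ids {2, 5, 20} → SUM(o.amount)=853
  6: ids {8, 9, 12} → SUM(o.amount)=390
  8: ids {—} → SUM(o.amount)=NULL
  10: ids {13, 23, 25} → SUM(o.amount)=353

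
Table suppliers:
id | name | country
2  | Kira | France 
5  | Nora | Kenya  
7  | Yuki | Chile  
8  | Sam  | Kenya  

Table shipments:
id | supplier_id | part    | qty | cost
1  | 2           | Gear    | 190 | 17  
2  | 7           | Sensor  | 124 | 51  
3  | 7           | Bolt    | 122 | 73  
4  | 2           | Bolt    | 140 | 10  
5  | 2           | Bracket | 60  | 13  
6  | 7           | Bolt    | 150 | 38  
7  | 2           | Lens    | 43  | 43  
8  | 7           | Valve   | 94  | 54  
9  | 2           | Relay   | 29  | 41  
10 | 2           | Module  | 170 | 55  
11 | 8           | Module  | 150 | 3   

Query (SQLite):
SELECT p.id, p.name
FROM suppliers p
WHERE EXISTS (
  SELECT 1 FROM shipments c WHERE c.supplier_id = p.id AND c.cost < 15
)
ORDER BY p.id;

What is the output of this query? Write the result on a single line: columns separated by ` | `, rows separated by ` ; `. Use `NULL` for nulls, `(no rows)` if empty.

For each suppliers row, check whether any shipments with matching supplier_id has cost < 15.
Keep rows where that is true.

2 | Kira ; 8 | Sam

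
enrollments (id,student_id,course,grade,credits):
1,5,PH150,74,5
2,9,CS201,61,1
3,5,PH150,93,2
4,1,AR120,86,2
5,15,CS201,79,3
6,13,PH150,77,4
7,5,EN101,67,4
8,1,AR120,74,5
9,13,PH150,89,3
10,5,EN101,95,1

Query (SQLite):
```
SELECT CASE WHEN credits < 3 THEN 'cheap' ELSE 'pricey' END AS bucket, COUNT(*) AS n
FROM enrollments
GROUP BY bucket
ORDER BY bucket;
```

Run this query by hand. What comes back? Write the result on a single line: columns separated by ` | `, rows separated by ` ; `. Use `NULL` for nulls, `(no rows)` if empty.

Bucket rows by credits < 3 → 'cheap' else 'pricey'; count each bucket.

cheap | 4 ; pricey | 6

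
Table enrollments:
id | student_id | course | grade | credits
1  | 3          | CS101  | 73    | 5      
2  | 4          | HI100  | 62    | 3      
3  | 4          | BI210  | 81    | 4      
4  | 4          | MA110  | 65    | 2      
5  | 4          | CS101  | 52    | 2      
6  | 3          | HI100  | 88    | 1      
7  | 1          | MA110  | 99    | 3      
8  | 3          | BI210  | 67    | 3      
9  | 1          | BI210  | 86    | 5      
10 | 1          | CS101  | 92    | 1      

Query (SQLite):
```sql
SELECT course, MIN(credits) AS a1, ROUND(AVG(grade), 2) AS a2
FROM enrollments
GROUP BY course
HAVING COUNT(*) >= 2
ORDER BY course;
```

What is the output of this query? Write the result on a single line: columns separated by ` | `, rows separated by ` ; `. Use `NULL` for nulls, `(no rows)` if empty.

Group enrollments by course.
Per group compute: MIN(credits), ROUND(AVG(grade), 2).
HAVING: drop groups with fewer than 2 rows.
  BI210: ids {3, 8, 9} → MIN(credits)=3, ROUND(AVG(grade), 2)=78
  CS101: ids {1, 5, 10} → MIN(credits)=1, ROUND(AVG(grade), 2)=72.33
  HI100: ids {2, 6} → MIN(credits)=1, ROUND(AVG(grade), 2)=75
  MA110: ids {4, 7} → MIN(credits)=2, ROUND(AVG(grade), 2)=82

BI210 | 3 | 78 ; CS101 | 1 | 72.33 ; HI100 | 1 | 75 ; MA110 | 2 | 82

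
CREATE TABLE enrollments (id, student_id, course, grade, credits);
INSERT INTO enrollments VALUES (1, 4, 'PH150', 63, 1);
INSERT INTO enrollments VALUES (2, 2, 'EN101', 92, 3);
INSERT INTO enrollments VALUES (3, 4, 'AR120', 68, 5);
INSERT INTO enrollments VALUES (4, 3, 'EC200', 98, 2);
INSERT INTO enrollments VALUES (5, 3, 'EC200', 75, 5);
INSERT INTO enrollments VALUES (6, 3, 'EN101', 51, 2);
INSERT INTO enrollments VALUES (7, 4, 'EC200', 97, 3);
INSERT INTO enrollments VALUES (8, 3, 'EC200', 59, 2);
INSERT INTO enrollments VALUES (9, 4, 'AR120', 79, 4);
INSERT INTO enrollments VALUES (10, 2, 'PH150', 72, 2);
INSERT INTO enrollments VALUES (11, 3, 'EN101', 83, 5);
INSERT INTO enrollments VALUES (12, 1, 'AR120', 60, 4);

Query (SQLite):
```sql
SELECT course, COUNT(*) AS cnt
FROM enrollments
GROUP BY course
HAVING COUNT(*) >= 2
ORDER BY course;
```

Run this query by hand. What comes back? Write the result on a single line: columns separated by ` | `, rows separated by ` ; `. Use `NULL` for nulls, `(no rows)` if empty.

Partition enrollments by course; compute COUNT(*) within each group.
HAVING: keep groups with count ≥ 2.
  AR120: ids {3, 9, 12} → COUNT(*)=3
  EC200: ids {4, 5, 7, 8} → COUNT(*)=4
  EN101: ids {2, 6, 11} → COUNT(*)=3
  PH150: ids {1, 10} → COUNT(*)=2

AR120 | 3 ; EC200 | 4 ; EN101 | 3 ; PH150 | 2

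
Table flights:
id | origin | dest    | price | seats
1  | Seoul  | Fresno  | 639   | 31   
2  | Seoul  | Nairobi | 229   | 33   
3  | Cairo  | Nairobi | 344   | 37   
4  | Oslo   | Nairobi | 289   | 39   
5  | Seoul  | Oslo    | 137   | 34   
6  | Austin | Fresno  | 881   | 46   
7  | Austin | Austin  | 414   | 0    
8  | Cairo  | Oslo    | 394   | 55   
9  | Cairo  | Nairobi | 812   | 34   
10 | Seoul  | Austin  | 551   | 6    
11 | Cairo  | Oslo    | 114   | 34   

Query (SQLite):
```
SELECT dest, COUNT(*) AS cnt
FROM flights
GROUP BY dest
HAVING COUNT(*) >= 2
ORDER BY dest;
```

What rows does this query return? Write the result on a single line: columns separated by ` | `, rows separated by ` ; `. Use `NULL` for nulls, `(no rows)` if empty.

Partition flights by dest; compute COUNT(*) within each group.
HAVING: keep groups with count ≥ 2.
  Austin: ids {7, 10} → COUNT(*)=2
  Fresno: ids {1, 6} → COUNT(*)=2
  Nairobi: ids {2, 3, 4, 9} → COUNT(*)=4
  Oslo: ids {5, 8, 11} → COUNT(*)=3

Austin | 2 ; Fresno | 2 ; Nairobi | 4 ; Oslo | 3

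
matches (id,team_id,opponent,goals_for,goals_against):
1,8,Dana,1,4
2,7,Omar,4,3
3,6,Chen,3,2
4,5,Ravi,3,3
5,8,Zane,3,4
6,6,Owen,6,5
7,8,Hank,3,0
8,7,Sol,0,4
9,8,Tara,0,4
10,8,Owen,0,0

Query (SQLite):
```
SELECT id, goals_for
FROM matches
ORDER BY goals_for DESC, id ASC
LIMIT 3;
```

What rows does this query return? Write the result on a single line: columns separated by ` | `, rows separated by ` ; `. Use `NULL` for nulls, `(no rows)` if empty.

6 | 6 ; 2 | 4 ; 3 | 3

Sort by goals_for desc, tiebreak id asc: (6, id=6), (4, id=2), (3, id=3), (3, id=4), (3, id=5), (3, id=7) …. Take first 3.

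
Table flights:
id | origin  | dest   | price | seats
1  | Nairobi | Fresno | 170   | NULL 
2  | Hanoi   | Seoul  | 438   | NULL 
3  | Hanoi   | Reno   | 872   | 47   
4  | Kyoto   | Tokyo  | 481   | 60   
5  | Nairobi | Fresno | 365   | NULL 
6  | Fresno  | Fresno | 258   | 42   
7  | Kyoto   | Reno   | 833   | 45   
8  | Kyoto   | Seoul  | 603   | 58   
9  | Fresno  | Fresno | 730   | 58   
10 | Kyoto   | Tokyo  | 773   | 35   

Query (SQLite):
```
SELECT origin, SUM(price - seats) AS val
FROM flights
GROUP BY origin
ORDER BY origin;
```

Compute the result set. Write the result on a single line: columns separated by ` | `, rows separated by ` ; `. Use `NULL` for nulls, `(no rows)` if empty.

Fresno | 888 ; Hanoi | 825 ; Kyoto | 2492 ; Nairobi | NULL

For each row compute price - seats.
Group by origin; take SUM of the expression per group.
  Fresno: ids {6, 9} → SUM(price - seats)=888
  Hanoi: ids {2, 3} → SUM(price - seats)=825
  Kyoto: ids {4, 7, 8, 10} → SUM(price - seats)=2492
  Nairobi: ids {1, 5} → SUM(price - seats)=NULL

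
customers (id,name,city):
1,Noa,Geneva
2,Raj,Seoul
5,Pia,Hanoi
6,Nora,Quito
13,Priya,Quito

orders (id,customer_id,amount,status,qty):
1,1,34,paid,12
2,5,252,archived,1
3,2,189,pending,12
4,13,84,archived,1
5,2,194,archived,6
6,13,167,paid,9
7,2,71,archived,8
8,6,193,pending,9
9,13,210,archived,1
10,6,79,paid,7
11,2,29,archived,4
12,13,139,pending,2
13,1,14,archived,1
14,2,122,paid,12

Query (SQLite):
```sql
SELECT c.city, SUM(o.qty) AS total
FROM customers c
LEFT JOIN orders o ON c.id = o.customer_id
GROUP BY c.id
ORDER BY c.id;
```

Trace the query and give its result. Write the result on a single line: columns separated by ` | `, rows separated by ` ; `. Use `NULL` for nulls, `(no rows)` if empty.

Geneva | 13 ; Seoul | 42 ; Hanoi | 1 ; Quito | 16 ; Quito | 13

LEFT JOIN keeps every customers row; unmatched ones get NULL for orders columns.
Group by customers.id and compute SUM(o.qty). SUM over an all-NULL group is NULL.
  1: ids {1, 13} → SUM(o.qty)=13
  2: ids {3, 5, 7, 11, 14} → SUM(o.qty)=42
  5: ids {2} → SUM(o.qty)=1
  6: ids {8, 10} → SUM(o.qty)=16
  13: ids {4, 6, 9, 12} → SUM(o.qty)=13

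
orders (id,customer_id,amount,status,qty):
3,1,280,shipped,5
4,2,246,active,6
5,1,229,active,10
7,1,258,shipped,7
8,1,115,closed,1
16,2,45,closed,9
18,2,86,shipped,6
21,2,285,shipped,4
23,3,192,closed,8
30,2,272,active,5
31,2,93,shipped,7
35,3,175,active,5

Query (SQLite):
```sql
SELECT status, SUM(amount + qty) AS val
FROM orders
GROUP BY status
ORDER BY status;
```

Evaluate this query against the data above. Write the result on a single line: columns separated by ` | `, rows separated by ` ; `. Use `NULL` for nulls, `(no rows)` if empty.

active | 948 ; closed | 370 ; shipped | 1031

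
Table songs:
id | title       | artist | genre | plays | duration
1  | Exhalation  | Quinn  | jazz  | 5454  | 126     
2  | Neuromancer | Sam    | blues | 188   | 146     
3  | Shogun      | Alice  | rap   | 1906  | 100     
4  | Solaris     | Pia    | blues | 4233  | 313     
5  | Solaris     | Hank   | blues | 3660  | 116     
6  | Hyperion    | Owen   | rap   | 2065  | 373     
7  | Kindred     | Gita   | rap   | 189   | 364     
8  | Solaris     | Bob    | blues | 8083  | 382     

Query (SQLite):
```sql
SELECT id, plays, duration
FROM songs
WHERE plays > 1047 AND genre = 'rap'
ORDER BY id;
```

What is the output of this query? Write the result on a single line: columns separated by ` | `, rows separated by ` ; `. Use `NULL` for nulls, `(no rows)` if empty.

3 | 1906 | 100 ; 6 | 2065 | 373

plays > 1047: ids {1, 3, 4, 5, 6, 8}
genre = 'rap': ids {3, 6, 7}
Combine with AND.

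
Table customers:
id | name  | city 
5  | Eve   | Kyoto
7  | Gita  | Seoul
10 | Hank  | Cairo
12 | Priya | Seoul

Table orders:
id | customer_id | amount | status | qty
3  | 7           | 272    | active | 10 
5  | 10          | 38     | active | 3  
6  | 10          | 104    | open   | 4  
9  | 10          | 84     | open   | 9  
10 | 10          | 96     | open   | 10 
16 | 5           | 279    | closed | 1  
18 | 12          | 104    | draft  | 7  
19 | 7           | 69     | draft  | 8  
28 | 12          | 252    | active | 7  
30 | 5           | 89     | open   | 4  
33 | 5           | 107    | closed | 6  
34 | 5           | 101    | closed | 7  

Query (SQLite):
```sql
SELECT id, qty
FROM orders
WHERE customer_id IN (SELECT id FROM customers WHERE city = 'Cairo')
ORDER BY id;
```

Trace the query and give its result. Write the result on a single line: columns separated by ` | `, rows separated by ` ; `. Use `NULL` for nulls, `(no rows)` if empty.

Inner query: customers.id where city = 'Cairo'.
Outer: keep orders rows whose customer_id is in that set.
Inner query → {10}

5 | 3 ; 6 | 4 ; 9 | 9 ; 10 | 10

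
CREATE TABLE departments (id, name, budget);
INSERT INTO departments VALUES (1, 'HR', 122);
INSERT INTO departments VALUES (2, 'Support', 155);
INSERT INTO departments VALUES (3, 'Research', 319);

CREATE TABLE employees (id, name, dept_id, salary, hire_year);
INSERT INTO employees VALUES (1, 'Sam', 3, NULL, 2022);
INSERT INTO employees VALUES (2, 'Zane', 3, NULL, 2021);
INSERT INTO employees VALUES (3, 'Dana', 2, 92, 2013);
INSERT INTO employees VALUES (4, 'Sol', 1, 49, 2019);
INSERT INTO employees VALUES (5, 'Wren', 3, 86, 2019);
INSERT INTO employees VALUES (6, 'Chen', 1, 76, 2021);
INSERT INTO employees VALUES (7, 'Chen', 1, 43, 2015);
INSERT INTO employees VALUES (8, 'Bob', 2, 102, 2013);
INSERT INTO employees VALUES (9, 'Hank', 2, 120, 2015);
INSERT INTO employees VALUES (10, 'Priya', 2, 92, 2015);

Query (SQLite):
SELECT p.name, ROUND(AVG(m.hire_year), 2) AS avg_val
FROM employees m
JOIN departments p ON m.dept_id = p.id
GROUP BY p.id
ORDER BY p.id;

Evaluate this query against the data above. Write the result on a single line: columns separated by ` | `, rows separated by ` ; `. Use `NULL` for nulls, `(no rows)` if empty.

HR | 2018.33 ; Support | 2014 ; Research | 2020.67

Join each employees row to its departments via dept_id.
Group joined rows by departments.id; compute ROUND(AVG(m.hire_year), 2) per group.
  1: ids {4, 6, 7} → ROUND(AVG(m.hire_year), 2)=2018.33
  2: ids {3, 8, 9, 10} → ROUND(AVG(m.hire_year), 2)=2014
  3: ids {1, 2, 5} → ROUND(AVG(m.hire_year), 2)=2020.67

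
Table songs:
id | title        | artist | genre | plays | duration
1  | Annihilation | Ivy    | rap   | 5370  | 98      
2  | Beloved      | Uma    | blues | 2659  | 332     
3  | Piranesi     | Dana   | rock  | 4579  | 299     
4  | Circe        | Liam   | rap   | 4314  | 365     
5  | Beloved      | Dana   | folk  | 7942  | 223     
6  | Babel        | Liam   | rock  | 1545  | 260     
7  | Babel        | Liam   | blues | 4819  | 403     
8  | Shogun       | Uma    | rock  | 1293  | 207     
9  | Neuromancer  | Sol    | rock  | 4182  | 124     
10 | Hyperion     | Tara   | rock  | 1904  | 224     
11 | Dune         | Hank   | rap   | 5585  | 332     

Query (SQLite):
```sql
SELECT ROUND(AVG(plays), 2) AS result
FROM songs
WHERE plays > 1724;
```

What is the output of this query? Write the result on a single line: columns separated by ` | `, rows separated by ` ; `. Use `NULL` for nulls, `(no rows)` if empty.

Rows where plays > 1724 → plays values: [5370, 2659, 4579, 4314, 7942, 4819, 4182, 1904, 5585].
AVG = 41354 / 9 (rounded to 2 dp).

4594.89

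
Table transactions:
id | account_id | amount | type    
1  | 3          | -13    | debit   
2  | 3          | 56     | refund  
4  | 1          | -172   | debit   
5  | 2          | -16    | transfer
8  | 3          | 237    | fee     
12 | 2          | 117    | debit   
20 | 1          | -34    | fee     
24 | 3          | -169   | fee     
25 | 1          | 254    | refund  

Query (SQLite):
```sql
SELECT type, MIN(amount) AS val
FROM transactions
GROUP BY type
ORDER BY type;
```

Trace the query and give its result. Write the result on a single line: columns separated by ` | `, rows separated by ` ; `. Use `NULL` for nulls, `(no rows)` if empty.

debit | -172 ; fee | -169 ; refund | 56 ; transfer | -16

Partition transactions by type; compute MIN(amount) within each group.
  debit: ids {1, 4, 12} → MIN(amount)=-172
  fee: ids {8, 20, 24} → MIN(amount)=-169
  refund: ids {2, 25} → MIN(amount)=56
  transfer: ids {5} → MIN(amount)=-16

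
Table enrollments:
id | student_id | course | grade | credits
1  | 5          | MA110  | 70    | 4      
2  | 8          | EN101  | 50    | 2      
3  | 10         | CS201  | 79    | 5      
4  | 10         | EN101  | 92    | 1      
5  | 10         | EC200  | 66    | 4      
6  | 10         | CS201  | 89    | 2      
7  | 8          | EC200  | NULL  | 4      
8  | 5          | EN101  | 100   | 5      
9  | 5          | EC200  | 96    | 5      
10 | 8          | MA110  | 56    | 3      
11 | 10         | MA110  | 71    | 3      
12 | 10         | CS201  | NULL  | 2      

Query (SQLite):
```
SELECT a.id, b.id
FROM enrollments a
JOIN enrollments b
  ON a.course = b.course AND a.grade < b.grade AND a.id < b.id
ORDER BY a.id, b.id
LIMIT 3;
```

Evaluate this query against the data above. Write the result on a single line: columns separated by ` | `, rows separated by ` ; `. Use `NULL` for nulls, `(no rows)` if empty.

1 | 11 ; 2 | 4 ; 2 | 8

Pairs (a,b) with same course, a.grade < b.grade, a.id < b.id.
course groups: CS201:{3,6,12} EC200:{5,7,9} EN101:{2,4,8} MA110:{1,10,11}
Ordered by (a.id, b.id); first 3.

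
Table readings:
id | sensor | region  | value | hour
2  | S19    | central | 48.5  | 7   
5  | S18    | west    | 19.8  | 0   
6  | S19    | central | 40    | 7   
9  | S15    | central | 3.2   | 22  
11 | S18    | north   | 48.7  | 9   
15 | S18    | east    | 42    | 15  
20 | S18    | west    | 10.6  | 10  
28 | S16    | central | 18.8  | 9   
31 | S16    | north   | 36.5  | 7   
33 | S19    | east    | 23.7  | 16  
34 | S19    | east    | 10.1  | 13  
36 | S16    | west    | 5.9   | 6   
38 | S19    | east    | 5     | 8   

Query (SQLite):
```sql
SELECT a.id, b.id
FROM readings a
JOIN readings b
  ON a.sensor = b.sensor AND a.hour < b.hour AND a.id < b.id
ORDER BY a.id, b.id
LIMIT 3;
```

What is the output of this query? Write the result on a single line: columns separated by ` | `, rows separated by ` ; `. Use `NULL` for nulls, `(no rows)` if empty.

2 | 33 ; 2 | 34 ; 2 | 38

Pairs (a,b) with same sensor, a.hour < b.hour, a.id < b.id.
sensor groups: S15:{9} S16:{28,31,36} S18:{5,11,15,20} S19:{2,6,33,34,38}
Ordered by (a.id, b.id); first 3.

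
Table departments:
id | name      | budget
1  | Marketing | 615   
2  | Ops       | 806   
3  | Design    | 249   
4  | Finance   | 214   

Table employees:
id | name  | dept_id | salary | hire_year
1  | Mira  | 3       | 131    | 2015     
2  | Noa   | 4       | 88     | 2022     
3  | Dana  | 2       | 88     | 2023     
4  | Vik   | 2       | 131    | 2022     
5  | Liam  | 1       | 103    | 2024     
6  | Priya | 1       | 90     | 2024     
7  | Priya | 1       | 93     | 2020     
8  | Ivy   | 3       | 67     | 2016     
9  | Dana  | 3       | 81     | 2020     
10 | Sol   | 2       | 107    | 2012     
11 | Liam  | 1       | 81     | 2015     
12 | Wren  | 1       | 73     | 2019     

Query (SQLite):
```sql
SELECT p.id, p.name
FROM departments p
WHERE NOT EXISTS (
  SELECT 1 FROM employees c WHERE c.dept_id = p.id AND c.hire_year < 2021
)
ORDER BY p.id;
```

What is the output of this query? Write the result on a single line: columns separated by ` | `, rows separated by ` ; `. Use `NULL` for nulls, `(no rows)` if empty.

For each departments row, check whether any employees with matching dept_id has hire_year < 2021.
Keep rows where that is false.

4 | Finance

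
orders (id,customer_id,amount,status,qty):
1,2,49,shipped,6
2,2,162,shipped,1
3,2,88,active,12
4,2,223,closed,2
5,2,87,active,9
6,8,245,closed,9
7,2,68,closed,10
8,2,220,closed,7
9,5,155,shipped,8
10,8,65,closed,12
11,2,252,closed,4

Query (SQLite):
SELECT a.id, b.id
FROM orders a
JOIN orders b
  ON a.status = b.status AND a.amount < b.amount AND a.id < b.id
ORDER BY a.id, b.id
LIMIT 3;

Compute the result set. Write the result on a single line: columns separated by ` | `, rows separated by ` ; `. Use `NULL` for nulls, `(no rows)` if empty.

1 | 2 ; 1 | 9 ; 4 | 6

Pairs (a,b) with same status, a.amount < b.amount, a.id < b.id.
status groups: active:{3,5} closed:{4,6,7,8,10,11} shipped:{1,2,9}
Ordered by (a.id, b.id); first 3.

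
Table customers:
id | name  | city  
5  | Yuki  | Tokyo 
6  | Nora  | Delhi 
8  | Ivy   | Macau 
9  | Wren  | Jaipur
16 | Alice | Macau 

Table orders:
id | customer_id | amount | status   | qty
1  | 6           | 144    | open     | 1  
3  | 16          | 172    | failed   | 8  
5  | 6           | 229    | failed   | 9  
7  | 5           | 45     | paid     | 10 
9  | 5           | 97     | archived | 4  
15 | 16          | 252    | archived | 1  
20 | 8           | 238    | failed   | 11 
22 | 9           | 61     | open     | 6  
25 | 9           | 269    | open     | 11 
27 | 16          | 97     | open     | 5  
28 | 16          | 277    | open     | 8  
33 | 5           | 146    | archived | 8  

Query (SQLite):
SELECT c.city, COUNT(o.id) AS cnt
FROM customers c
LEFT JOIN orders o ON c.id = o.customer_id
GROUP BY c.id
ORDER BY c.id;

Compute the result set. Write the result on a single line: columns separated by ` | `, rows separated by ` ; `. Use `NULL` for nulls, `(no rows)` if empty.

LEFT JOIN keeps every customers row; unmatched ones get NULL for orders columns.
Group by customers.id and compute COUNT(o.id). COUNT(col) of an all-NULL group is 0.
  5: ids {7, 9, 33} → COUNT(o.id)=3
  6: ids {1, 5} → COUNT(o.id)=2
  8: ids {20} → COUNT(o.id)=1
  9: ids {22, 25} → COUNT(o.id)=2
  16: ids {3, 15, 27, 28} → COUNT(o.id)=4

Tokyo | 3 ; Delhi | 2 ; Macau | 1 ; Jaipur | 2 ; Macau | 4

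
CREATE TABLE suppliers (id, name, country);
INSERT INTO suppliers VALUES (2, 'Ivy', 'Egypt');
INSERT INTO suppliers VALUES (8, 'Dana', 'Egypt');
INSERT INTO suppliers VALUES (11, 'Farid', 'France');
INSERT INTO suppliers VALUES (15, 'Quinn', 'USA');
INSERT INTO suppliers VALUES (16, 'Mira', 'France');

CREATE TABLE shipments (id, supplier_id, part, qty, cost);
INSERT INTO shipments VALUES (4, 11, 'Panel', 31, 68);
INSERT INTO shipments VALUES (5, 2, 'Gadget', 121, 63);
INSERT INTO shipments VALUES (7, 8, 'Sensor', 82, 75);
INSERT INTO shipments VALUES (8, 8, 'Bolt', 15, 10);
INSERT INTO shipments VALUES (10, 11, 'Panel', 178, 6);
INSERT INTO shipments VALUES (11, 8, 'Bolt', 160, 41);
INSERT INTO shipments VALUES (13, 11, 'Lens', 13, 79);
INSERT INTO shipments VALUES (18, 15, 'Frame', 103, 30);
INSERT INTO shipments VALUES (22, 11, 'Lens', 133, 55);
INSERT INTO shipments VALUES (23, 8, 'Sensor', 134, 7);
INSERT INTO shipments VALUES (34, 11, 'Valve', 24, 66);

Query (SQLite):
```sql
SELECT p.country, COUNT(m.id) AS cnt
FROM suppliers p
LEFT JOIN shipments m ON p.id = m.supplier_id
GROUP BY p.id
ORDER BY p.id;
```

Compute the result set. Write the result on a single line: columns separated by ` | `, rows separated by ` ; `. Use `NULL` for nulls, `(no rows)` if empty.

Egypt | 1 ; Egypt | 4 ; France | 5 ; USA | 1 ; France | 0

LEFT JOIN keeps every suppliers row; unmatched ones get NULL for shipments columns.
Group by suppliers.id and compute COUNT(m.id). COUNT(col) of an all-NULL group is 0.
  2: ids {5} → COUNT(m.id)=1
  8: ids {7, 8, 11, 23} → COUNT(m.id)=4
  11: ids {4, 10, 13, 22, 34} → COUNT(m.id)=5
  15: ids {18} → COUNT(m.id)=1
  16: ids {—} → COUNT(m.id)=0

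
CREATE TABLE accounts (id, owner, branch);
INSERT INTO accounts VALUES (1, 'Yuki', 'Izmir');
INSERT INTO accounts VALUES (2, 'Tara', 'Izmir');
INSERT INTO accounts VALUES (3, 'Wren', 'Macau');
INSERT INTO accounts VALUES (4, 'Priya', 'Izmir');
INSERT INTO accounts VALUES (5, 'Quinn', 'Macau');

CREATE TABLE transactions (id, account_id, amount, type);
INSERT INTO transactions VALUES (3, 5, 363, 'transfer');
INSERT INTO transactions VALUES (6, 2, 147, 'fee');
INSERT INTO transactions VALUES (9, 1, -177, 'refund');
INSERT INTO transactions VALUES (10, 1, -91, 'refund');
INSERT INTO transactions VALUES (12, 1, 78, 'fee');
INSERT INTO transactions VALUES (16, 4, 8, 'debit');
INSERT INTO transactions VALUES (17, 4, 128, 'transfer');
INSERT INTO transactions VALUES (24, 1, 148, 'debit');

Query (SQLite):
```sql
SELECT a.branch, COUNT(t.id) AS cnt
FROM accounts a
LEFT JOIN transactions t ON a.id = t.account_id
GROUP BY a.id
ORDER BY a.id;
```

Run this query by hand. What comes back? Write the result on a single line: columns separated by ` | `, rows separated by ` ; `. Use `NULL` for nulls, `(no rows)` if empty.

Izmir | 4 ; Izmir | 1 ; Macau | 0 ; Izmir | 2 ; Macau | 1

LEFT JOIN keeps every accounts row; unmatched ones get NULL for transactions columns.
Group by accounts.id and compute COUNT(t.id). COUNT(col) of an all-NULL group is 0.
  1: ids {9, 10, 12, 24} → COUNT(t.id)=4
  2: ids {6} → COUNT(t.id)=1
  3: ids {—} → COUNT(t.id)=0
  4: ids {16, 17} → COUNT(t.id)=2
  5: ids {3} → COUNT(t.id)=1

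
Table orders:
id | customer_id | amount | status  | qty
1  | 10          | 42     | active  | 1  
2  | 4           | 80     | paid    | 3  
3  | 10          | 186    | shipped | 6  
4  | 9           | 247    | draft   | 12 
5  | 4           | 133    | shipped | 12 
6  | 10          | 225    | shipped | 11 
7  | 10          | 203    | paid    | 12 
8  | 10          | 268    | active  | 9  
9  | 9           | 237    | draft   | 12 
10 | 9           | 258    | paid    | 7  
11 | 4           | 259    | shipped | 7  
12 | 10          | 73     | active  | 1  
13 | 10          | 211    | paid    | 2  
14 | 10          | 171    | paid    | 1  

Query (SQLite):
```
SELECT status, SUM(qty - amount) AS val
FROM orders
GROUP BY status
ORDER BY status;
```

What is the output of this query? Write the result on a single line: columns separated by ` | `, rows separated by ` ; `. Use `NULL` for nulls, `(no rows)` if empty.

active | -372 ; draft | -460 ; paid | -898 ; shipped | -767

For each row compute qty - amount.
Group by status; take SUM of the expression per group.
  active: ids {1, 8, 12} → SUM(qty - amount)=-372
  draft: ids {4, 9} → SUM(qty - amount)=-460
  paid: ids {2, 7, 10, 13, 14} → SUM(qty - amount)=-898
  shipped: ids {3, 5, 6, 11} → SUM(qty - amount)=-767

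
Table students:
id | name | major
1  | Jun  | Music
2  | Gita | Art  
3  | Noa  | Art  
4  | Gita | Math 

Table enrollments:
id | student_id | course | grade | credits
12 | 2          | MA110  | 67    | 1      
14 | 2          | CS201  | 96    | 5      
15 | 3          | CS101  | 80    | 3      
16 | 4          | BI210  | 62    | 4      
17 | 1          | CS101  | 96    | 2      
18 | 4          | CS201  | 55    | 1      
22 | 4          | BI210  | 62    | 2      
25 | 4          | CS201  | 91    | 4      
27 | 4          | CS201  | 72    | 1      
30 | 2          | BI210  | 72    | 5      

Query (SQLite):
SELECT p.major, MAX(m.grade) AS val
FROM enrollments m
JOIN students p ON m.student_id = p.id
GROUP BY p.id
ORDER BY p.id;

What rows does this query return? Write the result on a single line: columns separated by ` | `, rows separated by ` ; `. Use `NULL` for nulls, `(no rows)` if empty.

Join each enrollments row to its students via student_id.
Group joined rows by students.id; compute MAX(m.grade) per group.
  1: ids {17} → MAX(m.grade)=96
  2: ids {12, 14, 30} → MAX(m.grade)=96
  3: ids {15} → MAX(m.grade)=80
  4: ids {16, 18, 22, 25, 27} → MAX(m.grade)=91

Music | 96 ; Art | 96 ; Art | 80 ; Math | 91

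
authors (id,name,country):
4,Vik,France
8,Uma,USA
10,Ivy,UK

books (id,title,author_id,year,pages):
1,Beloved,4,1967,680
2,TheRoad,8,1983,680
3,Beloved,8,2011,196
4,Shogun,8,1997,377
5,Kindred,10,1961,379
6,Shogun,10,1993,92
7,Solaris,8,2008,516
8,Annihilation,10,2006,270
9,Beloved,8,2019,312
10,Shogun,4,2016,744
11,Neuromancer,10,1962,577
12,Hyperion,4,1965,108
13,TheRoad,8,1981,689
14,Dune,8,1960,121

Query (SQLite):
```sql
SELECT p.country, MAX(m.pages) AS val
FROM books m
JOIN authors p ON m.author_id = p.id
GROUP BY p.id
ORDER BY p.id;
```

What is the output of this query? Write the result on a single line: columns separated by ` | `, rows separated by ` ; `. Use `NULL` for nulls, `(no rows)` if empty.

Join each books row to its authors via author_id.
Group joined rows by authors.id; compute MAX(m.pages) per group.
  4: ids {1, 10, 12} → MAX(m.pages)=744
  8: ids {2, 3, 4, 7, 9, 13, 14} → MAX(m.pages)=689
  10: ids {5, 6, 8, 11} → MAX(m.pages)=577

France | 744 ; USA | 689 ; UK | 577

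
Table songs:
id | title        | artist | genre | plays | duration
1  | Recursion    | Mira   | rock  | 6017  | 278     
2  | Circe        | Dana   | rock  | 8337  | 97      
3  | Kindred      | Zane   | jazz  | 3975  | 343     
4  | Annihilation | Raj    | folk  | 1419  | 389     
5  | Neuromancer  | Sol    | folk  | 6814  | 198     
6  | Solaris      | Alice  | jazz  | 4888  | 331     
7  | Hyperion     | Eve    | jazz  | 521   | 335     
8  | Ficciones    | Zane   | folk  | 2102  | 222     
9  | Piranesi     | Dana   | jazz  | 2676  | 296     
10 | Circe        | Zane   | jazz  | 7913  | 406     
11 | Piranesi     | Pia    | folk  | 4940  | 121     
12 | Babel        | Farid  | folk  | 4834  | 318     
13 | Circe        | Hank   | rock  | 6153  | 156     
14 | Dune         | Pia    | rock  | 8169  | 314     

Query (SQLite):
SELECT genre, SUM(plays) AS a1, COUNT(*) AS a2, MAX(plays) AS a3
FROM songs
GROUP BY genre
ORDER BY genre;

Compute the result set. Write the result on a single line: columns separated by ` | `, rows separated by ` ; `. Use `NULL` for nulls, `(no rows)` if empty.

folk | 20109 | 5 | 6814 ; jazz | 19973 | 5 | 7913 ; rock | 28676 | 4 | 8337

Group songs by genre.
Per group compute: SUM(plays), COUNT(*), MAX(plays).
  folk: ids {4, 5, 8, 11, 12} → SUM(plays)=20109, COUNT(*)=5, MAX(plays)=6814
  jazz: ids {3, 6, 7, 9, 10} → SUM(plays)=19973, COUNT(*)=5, MAX(plays)=7913
  rock: ids {1, 2, 13, 14} → SUM(plays)=28676, COUNT(*)=4, MAX(plays)=8337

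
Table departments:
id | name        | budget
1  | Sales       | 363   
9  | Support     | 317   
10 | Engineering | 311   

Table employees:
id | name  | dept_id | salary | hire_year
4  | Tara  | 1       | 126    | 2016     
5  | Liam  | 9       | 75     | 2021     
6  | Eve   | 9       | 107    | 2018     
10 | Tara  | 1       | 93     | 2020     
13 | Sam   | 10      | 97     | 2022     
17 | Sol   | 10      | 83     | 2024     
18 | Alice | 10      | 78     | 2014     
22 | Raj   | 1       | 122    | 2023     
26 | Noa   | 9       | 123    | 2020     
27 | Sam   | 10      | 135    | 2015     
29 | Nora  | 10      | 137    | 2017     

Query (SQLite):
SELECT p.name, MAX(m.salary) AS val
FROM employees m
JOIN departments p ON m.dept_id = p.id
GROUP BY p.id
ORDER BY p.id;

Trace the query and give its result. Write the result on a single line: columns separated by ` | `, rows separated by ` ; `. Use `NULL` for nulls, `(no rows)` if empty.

Join each employees row to its departments via dept_id.
Group joined rows by departments.id; compute MAX(m.salary) per group.
  1: ids {4, 10, 22} → MAX(m.salary)=126
  9: ids {5, 6, 26} → MAX(m.salary)=123
  10: ids {13, 17, 18, 27, 29} → MAX(m.salary)=137

Sales | 126 ; Support | 123 ; Engineering | 137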